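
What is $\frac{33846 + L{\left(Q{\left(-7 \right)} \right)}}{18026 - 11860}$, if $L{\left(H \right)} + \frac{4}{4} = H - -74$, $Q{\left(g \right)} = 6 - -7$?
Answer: $\frac{16966}{3083} \approx 5.5031$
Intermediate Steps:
$Q{\left(g \right)} = 13$ ($Q{\left(g \right)} = 6 + 7 = 13$)
$L{\left(H \right)} = 73 + H$ ($L{\left(H \right)} = -1 + \left(H - -74\right) = -1 + \left(H + 74\right) = -1 + \left(74 + H\right) = 73 + H$)
$\frac{33846 + L{\left(Q{\left(-7 \right)} \right)}}{18026 - 11860} = \frac{33846 + \left(73 + 13\right)}{18026 - 11860} = \frac{33846 + 86}{6166} = 33932 \cdot \frac{1}{6166} = \frac{16966}{3083}$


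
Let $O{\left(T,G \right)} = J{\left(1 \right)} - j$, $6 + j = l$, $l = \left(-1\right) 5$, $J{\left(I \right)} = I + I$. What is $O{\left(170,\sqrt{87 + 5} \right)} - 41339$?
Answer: $-41326$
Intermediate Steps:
$J{\left(I \right)} = 2 I$
$l = -5$
$j = -11$ ($j = -6 - 5 = -11$)
$O{\left(T,G \right)} = 13$ ($O{\left(T,G \right)} = 2 \cdot 1 - -11 = 2 + 11 = 13$)
$O{\left(170,\sqrt{87 + 5} \right)} - 41339 = 13 - 41339 = -41326$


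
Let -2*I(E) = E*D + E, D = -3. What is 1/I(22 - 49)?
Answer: -1/27 ≈ -0.037037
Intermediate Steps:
I(E) = E (I(E) = -(E*(-3) + E)/2 = -(-3*E + E)/2 = -(-1)*E = E)
1/I(22 - 49) = 1/(22 - 49) = 1/(-27) = -1/27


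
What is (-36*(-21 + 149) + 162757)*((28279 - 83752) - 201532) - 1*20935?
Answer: -40645104680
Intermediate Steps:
(-36*(-21 + 149) + 162757)*((28279 - 83752) - 201532) - 1*20935 = (-36*128 + 162757)*(-55473 - 201532) - 20935 = (-4608 + 162757)*(-257005) - 20935 = 158149*(-257005) - 20935 = -40645083745 - 20935 = -40645104680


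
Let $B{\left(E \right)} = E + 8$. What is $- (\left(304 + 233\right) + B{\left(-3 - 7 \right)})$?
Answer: $-535$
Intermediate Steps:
$B{\left(E \right)} = 8 + E$
$- (\left(304 + 233\right) + B{\left(-3 - 7 \right)}) = - (\left(304 + 233\right) + \left(8 - 10\right)) = - (537 + \left(8 - 10\right)) = - (537 - 2) = \left(-1\right) 535 = -535$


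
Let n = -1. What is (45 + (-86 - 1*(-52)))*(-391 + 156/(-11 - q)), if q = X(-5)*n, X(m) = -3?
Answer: -30965/7 ≈ -4423.6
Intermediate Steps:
q = 3 (q = -3*(-1) = 3)
(45 + (-86 - 1*(-52)))*(-391 + 156/(-11 - q)) = (45 + (-86 - 1*(-52)))*(-391 + 156/(-11 - 1*3)) = (45 + (-86 + 52))*(-391 + 156/(-11 - 3)) = (45 - 34)*(-391 + 156/(-14)) = 11*(-391 + 156*(-1/14)) = 11*(-391 - 78/7) = 11*(-2815/7) = -30965/7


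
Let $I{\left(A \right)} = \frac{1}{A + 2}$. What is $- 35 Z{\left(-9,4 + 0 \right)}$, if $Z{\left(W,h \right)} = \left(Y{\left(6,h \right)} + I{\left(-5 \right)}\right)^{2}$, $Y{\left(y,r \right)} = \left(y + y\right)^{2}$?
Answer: $- \frac{6501635}{9} \approx -7.224 \cdot 10^{5}$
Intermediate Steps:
$Y{\left(y,r \right)} = 4 y^{2}$ ($Y{\left(y,r \right)} = \left(2 y\right)^{2} = 4 y^{2}$)
$I{\left(A \right)} = \frac{1}{2 + A}$
$Z{\left(W,h \right)} = \frac{185761}{9}$ ($Z{\left(W,h \right)} = \left(4 \cdot 6^{2} + \frac{1}{2 - 5}\right)^{2} = \left(4 \cdot 36 + \frac{1}{-3}\right)^{2} = \left(144 - \frac{1}{3}\right)^{2} = \left(\frac{431}{3}\right)^{2} = \frac{185761}{9}$)
$- 35 Z{\left(-9,4 + 0 \right)} = \left(-35\right) \frac{185761}{9} = - \frac{6501635}{9}$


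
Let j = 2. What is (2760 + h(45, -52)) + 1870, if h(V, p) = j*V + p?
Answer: 4668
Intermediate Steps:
h(V, p) = p + 2*V (h(V, p) = 2*V + p = p + 2*V)
(2760 + h(45, -52)) + 1870 = (2760 + (-52 + 2*45)) + 1870 = (2760 + (-52 + 90)) + 1870 = (2760 + 38) + 1870 = 2798 + 1870 = 4668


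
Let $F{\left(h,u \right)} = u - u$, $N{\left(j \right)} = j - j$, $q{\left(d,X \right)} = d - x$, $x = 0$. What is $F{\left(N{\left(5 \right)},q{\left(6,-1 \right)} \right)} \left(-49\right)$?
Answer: $0$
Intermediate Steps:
$q{\left(d,X \right)} = d$ ($q{\left(d,X \right)} = d - 0 = d + 0 = d$)
$N{\left(j \right)} = 0$
$F{\left(h,u \right)} = 0$
$F{\left(N{\left(5 \right)},q{\left(6,-1 \right)} \right)} \left(-49\right) = 0 \left(-49\right) = 0$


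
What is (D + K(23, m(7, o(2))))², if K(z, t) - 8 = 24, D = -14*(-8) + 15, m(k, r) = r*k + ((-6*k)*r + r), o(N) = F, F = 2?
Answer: 25281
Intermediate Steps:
o(N) = 2
m(k, r) = r - 5*k*r (m(k, r) = k*r + (-6*k*r + r) = k*r + (r - 6*k*r) = r - 5*k*r)
D = 127 (D = 112 + 15 = 127)
K(z, t) = 32 (K(z, t) = 8 + 24 = 32)
(D + K(23, m(7, o(2))))² = (127 + 32)² = 159² = 25281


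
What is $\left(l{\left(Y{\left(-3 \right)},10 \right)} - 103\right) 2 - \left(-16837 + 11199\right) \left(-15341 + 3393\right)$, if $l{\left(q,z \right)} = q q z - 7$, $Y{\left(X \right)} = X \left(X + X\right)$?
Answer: $-67356564$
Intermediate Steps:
$Y{\left(X \right)} = 2 X^{2}$ ($Y{\left(X \right)} = X 2 X = 2 X^{2}$)
$l{\left(q,z \right)} = -7 + z q^{2}$ ($l{\left(q,z \right)} = q^{2} z - 7 = z q^{2} - 7 = -7 + z q^{2}$)
$\left(l{\left(Y{\left(-3 \right)},10 \right)} - 103\right) 2 - \left(-16837 + 11199\right) \left(-15341 + 3393\right) = \left(\left(-7 + 10 \left(2 \left(-3\right)^{2}\right)^{2}\right) - 103\right) 2 - \left(-16837 + 11199\right) \left(-15341 + 3393\right) = \left(\left(-7 + 10 \left(2 \cdot 9\right)^{2}\right) - 103\right) 2 - \left(-5638\right) \left(-11948\right) = \left(\left(-7 + 10 \cdot 18^{2}\right) - 103\right) 2 - 67362824 = \left(\left(-7 + 10 \cdot 324\right) - 103\right) 2 - 67362824 = \left(\left(-7 + 3240\right) - 103\right) 2 - 67362824 = \left(3233 - 103\right) 2 - 67362824 = 3130 \cdot 2 - 67362824 = 6260 - 67362824 = -67356564$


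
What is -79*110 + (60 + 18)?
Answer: -8612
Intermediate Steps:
-79*110 + (60 + 18) = -8690 + 78 = -8612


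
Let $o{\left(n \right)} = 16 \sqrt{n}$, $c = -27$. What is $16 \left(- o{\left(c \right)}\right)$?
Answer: $- 768 i \sqrt{3} \approx - 1330.2 i$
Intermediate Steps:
$16 \left(- o{\left(c \right)}\right) = 16 \left(- 16 \sqrt{-27}\right) = 16 \left(- 16 \cdot 3 i \sqrt{3}\right) = 16 \left(- 48 i \sqrt{3}\right) = - 768 i \sqrt{3}$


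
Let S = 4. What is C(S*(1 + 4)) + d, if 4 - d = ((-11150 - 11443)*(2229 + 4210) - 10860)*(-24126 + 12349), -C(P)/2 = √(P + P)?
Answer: -1713402601295 - 4*√10 ≈ -1.7134e+12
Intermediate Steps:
C(P) = -2*√2*√P (C(P) = -2*√(P + P) = -2*√2*√P)
d = -1713402601295 (d = 4 - ((-11150 - 11443)*(2229 + 4210) - 10860)*(-24126 + 12349) = 4 - (-22593*6439 - 10860)*(-11777) = 4 - (-145476327 - 10860)*(-11777) = 4 - (-145487187)*(-11777) = 4 - 1*1713402601299 = 4 - 1713402601299 = -1713402601295)
C(S*(1 + 4)) + d = -2*√2*√(4*(1 + 4)) - 1713402601295 = -2*√2*√(4*5) - 1713402601295 = -2*√2*√20 - 1713402601295 = -2*√2*2*√5 - 1713402601295 = -4*√10 - 1713402601295 = -1713402601295 - 4*√10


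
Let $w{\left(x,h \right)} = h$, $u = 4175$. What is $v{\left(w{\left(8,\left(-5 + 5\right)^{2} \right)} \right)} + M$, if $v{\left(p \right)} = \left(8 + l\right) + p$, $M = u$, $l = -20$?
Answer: $4163$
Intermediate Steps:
$M = 4175$
$v{\left(p \right)} = -12 + p$ ($v{\left(p \right)} = \left(8 - 20\right) + p = -12 + p$)
$v{\left(w{\left(8,\left(-5 + 5\right)^{2} \right)} \right)} + M = \left(-12 + \left(-5 + 5\right)^{2}\right) + 4175 = \left(-12 + 0^{2}\right) + 4175 = \left(-12 + 0\right) + 4175 = -12 + 4175 = 4163$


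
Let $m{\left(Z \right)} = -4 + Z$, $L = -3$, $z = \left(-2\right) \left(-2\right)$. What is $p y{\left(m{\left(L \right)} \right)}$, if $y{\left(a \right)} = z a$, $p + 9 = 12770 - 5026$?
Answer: $-216580$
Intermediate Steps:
$z = 4$
$p = 7735$ ($p = -9 + \left(12770 - 5026\right) = -9 + 7744 = 7735$)
$y{\left(a \right)} = 4 a$
$p y{\left(m{\left(L \right)} \right)} = 7735 \cdot 4 \left(-4 - 3\right) = 7735 \cdot 4 \left(-7\right) = 7735 \left(-28\right) = -216580$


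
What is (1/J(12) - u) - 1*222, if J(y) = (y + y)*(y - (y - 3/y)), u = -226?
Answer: 25/6 ≈ 4.1667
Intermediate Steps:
J(y) = 6 (J(y) = (2*y)*(y + (-y + 3/y)) = (2*y)*(3/y) = 6)
(1/J(12) - u) - 1*222 = (1/6 - 1*(-226)) - 1*222 = (1/6 + 226) - 222 = 1357/6 - 222 = 25/6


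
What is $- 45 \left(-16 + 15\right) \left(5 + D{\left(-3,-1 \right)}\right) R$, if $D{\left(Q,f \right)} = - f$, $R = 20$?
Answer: $5400$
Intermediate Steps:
$- 45 \left(-16 + 15\right) \left(5 + D{\left(-3,-1 \right)}\right) R = - 45 \left(-16 + 15\right) \left(5 - -1\right) 20 = - 45 \left(- (5 + 1)\right) 20 = - 45 \left(\left(-1\right) 6\right) 20 = \left(-45\right) \left(-6\right) 20 = 270 \cdot 20 = 5400$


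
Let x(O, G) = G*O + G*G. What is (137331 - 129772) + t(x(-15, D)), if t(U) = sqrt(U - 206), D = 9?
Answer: 7559 + 2*I*sqrt(65) ≈ 7559.0 + 16.125*I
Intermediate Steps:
x(O, G) = G**2 + G*O (x(O, G) = G*O + G**2 = G**2 + G*O)
t(U) = sqrt(-206 + U)
(137331 - 129772) + t(x(-15, D)) = (137331 - 129772) + sqrt(-206 + 9*(9 - 15)) = 7559 + sqrt(-206 + 9*(-6)) = 7559 + sqrt(-206 - 54) = 7559 + sqrt(-260) = 7559 + 2*I*sqrt(65)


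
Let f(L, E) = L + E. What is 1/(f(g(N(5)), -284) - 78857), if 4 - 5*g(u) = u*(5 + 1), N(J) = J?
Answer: -5/395731 ≈ -1.2635e-5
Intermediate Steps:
g(u) = ⅘ - 6*u/5 (g(u) = ⅘ - u*(5 + 1)/5 = ⅘ - u*6/5 = ⅘ - 6*u/5)
f(L, E) = E + L
1/(f(g(N(5)), -284) - 78857) = 1/((-284 + (⅘ - 6/5*5)) - 78857) = 1/((-284 + (⅘ - 6)) - 78857) = 1/((-284 - 26/5) - 78857) = 1/(-1446/5 - 78857) = 1/(-395731/5) = -5/395731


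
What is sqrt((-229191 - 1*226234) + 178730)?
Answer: I*sqrt(276695) ≈ 526.02*I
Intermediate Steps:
sqrt((-229191 - 1*226234) + 178730) = sqrt((-229191 - 226234) + 178730) = sqrt(-455425 + 178730) = sqrt(-276695) = I*sqrt(276695)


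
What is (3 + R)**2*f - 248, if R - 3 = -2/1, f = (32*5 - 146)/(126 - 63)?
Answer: -2200/9 ≈ -244.44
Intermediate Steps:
f = 2/9 (f = (160 - 146)/63 = 14*(1/63) = 2/9 ≈ 0.22222)
R = 1 (R = 3 - 2/1 = 3 - 2*1 = 3 - 2 = 1)
(3 + R)**2*f - 248 = (3 + 1)**2*(2/9) - 248 = 4**2*(2/9) - 248 = 16*(2/9) - 248 = 32/9 - 248 = -2200/9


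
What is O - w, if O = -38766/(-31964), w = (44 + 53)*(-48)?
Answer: 74431575/15982 ≈ 4657.2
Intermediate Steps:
w = -4656 (w = 97*(-48) = -4656)
O = 19383/15982 (O = -38766*(-1/31964) = 19383/15982 ≈ 1.2128)
O - w = 19383/15982 - 1*(-4656) = 19383/15982 + 4656 = 74431575/15982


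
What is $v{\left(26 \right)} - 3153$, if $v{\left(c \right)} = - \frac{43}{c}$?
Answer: $- \frac{82021}{26} \approx -3154.7$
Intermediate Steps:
$v{\left(26 \right)} - 3153 = - \frac{43}{26} - 3153 = - \frac{82021}{26}$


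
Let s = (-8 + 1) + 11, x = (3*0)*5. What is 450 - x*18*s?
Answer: 450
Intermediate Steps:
x = 0 (x = 0*5 = 0)
s = 4 (s = -7 + 11 = 4)
450 - x*18*s = 450 - 0*18*4 = 450 - 0*4 = 450 - 1*0 = 450 + 0 = 450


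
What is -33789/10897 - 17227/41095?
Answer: -1576281574/447812215 ≈ -3.5200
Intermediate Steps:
-33789/10897 - 17227/41095 = -1576281574/447812215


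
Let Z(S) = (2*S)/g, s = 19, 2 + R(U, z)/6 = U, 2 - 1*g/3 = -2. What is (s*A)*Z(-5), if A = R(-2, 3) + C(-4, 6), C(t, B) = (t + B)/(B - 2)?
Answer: 4465/12 ≈ 372.08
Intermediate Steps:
g = 12 (g = 6 - 3*(-2) = 6 + 6 = 12)
R(U, z) = -12 + 6*U
C(t, B) = (B + t)/(-2 + B)
Z(S) = S/6 (Z(S) = (2*S)/12 = (2*S)*(1/12) = S/6)
A = -47/2 (A = (-12 + 6*(-2)) + (6 - 4)/(-2 + 6) = (-12 - 12) + 2/4 = -24 + (¼)*2 = -24 + ½ = -47/2 ≈ -23.500)
(s*A)*Z(-5) = (19*(-47/2))*((⅙)*(-5)) = -893/2*(-⅚) = 4465/12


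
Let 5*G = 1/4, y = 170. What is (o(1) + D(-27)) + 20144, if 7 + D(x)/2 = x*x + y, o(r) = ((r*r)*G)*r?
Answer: 438561/20 ≈ 21928.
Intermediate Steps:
G = 1/20 (G = (1/4)/5 = (1*(¼))/5 = (⅕)*(¼) = 1/20 ≈ 0.050000)
o(r) = r³/20 (o(r) = ((r*r)*(1/20))*r = (r²*(1/20))*r = (r²/20)*r = r³/20)
D(x) = 326 + 2*x² (D(x) = -14 + 2*(x*x + 170) = -14 + 2*(x² + 170) = -14 + 2*(170 + x²) = -14 + (340 + 2*x²) = 326 + 2*x²)
(o(1) + D(-27)) + 20144 = ((1/20)*1³ + (326 + 2*(-27)²)) + 20144 = ((1/20)*1 + (326 + 2*729)) + 20144 = (1/20 + (326 + 1458)) + 20144 = (1/20 + 1784) + 20144 = 35681/20 + 20144 = 438561/20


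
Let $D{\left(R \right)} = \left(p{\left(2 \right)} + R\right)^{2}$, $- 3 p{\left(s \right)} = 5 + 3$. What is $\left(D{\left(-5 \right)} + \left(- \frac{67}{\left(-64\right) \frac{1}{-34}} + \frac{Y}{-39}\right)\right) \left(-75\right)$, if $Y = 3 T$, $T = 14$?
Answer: $- \frac{2069225}{1248} \approx -1658.0$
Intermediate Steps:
$p{\left(s \right)} = - \frac{8}{3}$ ($p{\left(s \right)} = - \frac{5 + 3}{3} = \left(- \frac{1}{3}\right) 8 = - \frac{8}{3}$)
$Y = 42$ ($Y = 3 \cdot 14 = 42$)
$D{\left(R \right)} = \left(- \frac{8}{3} + R\right)^{2}$
$\left(D{\left(-5 \right)} + \left(- \frac{67}{\left(-64\right) \frac{1}{-34}} + \frac{Y}{-39}\right)\right) \left(-75\right) = \left(\frac{\left(-8 + 3 \left(-5\right)\right)^{2}}{9} + \left(- \frac{67}{\left(-64\right) \frac{1}{-34}} + \frac{42}{-39}\right)\right) \left(-75\right) = \left(\frac{\left(-8 - 15\right)^{2}}{9} + \left(- \frac{67}{\left(-64\right) \left(- \frac{1}{34}\right)} + 42 \left(- \frac{1}{39}\right)\right)\right) \left(-75\right) = \left(\frac{\left(-23\right)^{2}}{9} - \left(\frac{14}{13} + \frac{67}{\frac{32}{17}}\right)\right) \left(-75\right) = \left(\frac{1}{9} \cdot 529 - \frac{15255}{416}\right) \left(-75\right) = \left(\frac{529}{9} - \frac{15255}{416}\right) \left(-75\right) = \frac{82769}{3744} \left(-75\right) = - \frac{2069225}{1248}$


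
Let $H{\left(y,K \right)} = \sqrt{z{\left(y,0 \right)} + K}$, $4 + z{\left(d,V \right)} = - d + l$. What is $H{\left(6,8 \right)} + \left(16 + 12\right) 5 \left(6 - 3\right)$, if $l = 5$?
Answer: $420 + \sqrt{3} \approx 421.73$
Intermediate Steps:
$z{\left(d,V \right)} = 1 - d$ ($z{\left(d,V \right)} = -4 - \left(-5 + d\right) = 1 - d$)
$H{\left(y,K \right)} = \sqrt{1 + K - y}$ ($H{\left(y,K \right)} = \sqrt{\left(1 - y\right) + K} = \sqrt{1 + K - y}$)
$H{\left(6,8 \right)} + \left(16 + 12\right) 5 \left(6 - 3\right) = \sqrt{1 + 8 - 6} + \left(16 + 12\right) 5 \left(6 - 3\right) = \sqrt{1 + 8 - 6} + 28 \cdot 5 \cdot 3 = \sqrt{3} + 28 \cdot 15 = \sqrt{3} + 420 = 420 + \sqrt{3}$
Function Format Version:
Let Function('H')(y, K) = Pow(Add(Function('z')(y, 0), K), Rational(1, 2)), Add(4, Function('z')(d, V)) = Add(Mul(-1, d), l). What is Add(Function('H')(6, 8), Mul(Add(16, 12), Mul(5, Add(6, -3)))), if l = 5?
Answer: Add(420, Pow(3, Rational(1, 2))) ≈ 421.73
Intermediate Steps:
Function('z')(d, V) = Add(1, Mul(-1, d)) (Function('z')(d, V) = Add(-4, Add(Mul(-1, d), 5)) = Add(-4, Add(5, Mul(-1, d))) = Add(1, Mul(-1, d)))
Function('H')(y, K) = Pow(Add(1, K, Mul(-1, y)), Rational(1, 2)) (Function('H')(y, K) = Pow(Add(Add(1, Mul(-1, y)), K), Rational(1, 2)) = Pow(Add(1, K, Mul(-1, y)), Rational(1, 2)))
Add(Function('H')(6, 8), Mul(Add(16, 12), Mul(5, Add(6, -3)))) = Add(Pow(Add(1, 8, Mul(-1, 6)), Rational(1, 2)), Mul(Add(16, 12), Mul(5, Add(6, -3)))) = Add(Pow(Add(1, 8, -6), Rational(1, 2)), Mul(28, Mul(5, 3))) = Add(Pow(3, Rational(1, 2)), Mul(28, 15)) = Add(Pow(3, Rational(1, 2)), 420) = Add(420, Pow(3, Rational(1, 2)))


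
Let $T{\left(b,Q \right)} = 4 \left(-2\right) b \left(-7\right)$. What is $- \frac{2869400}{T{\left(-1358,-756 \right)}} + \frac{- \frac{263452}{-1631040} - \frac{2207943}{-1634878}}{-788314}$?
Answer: $\frac{6731816408649109391737}{178414023931658487840} \approx 37.731$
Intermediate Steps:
$T{\left(b,Q \right)} = 56 b$ ($T{\left(b,Q \right)} = - 8 b \left(-7\right) = 56 b$)
$- \frac{2869400}{T{\left(-1358,-756 \right)}} + \frac{- \frac{263452}{-1631040} - \frac{2207943}{-1634878}}{-788314} = - \frac{2869400}{56 \left(-1358\right)} + \frac{- \frac{263452}{-1631040} - \frac{2207943}{-1634878}}{-788314} = - \frac{2869400}{-76048} + \left(\left(-263452\right) \left(- \frac{1}{1631040}\right) - - \frac{2207943}{1634878}\right) \left(- \frac{1}{788314}\right) = \left(-2869400\right) \left(- \frac{1}{76048}\right) + \left(\frac{65863}{407760} + \frac{2207943}{1634878}\right) \left(- \frac{1}{788314}\right) = \frac{358675}{9506} + \frac{503994403697}{333318926640} \left(- \frac{1}{788314}\right) = \frac{358675}{9506} - \frac{503994403697}{262759976335284960} = \frac{6731816408649109391737}{178414023931658487840}$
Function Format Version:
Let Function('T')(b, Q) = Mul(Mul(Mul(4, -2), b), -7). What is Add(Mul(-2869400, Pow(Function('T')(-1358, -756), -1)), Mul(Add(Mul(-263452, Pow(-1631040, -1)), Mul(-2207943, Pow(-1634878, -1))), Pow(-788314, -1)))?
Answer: Rational(6731816408649109391737, 178414023931658487840) ≈ 37.731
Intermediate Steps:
Function('T')(b, Q) = Mul(56, b) (Function('T')(b, Q) = Mul(Mul(-8, b), -7) = Mul(56, b))
Add(Mul(-2869400, Pow(Function('T')(-1358, -756), -1)), Mul(Add(Mul(-263452, Pow(-1631040, -1)), Mul(-2207943, Pow(-1634878, -1))), Pow(-788314, -1))) = Add(Mul(-2869400, Pow(Mul(56, -1358), -1)), Mul(Add(Mul(-263452, Pow(-1631040, -1)), Mul(-2207943, Pow(-1634878, -1))), Pow(-788314, -1))) = Add(Mul(-2869400, Pow(-76048, -1)), Mul(Add(Mul(-263452, Rational(-1, 1631040)), Mul(-2207943, Rational(-1, 1634878))), Rational(-1, 788314))) = Add(Mul(-2869400, Rational(-1, 76048)), Mul(Add(Rational(65863, 407760), Rational(2207943, 1634878)), Rational(-1, 788314))) = Add(Rational(358675, 9506), Mul(Rational(503994403697, 333318926640), Rational(-1, 788314))) = Add(Rational(358675, 9506), Rational(-503994403697, 262759976335284960)) = Rational(6731816408649109391737, 178414023931658487840)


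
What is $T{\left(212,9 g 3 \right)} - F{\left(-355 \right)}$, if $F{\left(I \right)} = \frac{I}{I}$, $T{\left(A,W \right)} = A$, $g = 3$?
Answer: $211$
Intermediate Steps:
$F{\left(I \right)} = 1$
$T{\left(212,9 g 3 \right)} - F{\left(-355 \right)} = 212 - 1 = 211$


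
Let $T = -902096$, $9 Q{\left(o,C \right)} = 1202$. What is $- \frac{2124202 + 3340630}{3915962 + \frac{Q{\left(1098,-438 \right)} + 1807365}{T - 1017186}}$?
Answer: $- \frac{94396983215616}{67642502146069} \approx -1.3955$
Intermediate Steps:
$Q{\left(o,C \right)} = \frac{1202}{9}$ ($Q{\left(o,C \right)} = \frac{1}{9} \cdot 1202 = \frac{1202}{9}$)
$- \frac{2124202 + 3340630}{3915962 + \frac{Q{\left(1098,-438 \right)} + 1807365}{T - 1017186}} = - \frac{2124202 + 3340630}{3915962 + \frac{\frac{1202}{9} + 1807365}{-902096 - 1017186}} = - \frac{5464832}{3915962 + \frac{16267487}{9 \left(-1919282\right)}} = - \frac{5464832}{3915962 + \frac{16267487}{9} \left(- \frac{1}{1919282}\right)} = - \frac{5464832}{3915962 - \frac{16267487}{17273538}} = - \frac{5464832}{\frac{67642502146069}{17273538}} = - \frac{5464832 \cdot 17273538}{67642502146069} = \left(-1\right) \frac{94396983215616}{67642502146069} = - \frac{94396983215616}{67642502146069}$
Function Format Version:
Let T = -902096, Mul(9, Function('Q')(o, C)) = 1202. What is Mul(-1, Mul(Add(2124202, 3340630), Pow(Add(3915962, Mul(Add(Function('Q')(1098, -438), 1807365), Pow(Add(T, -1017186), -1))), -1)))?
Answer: Rational(-94396983215616, 67642502146069) ≈ -1.3955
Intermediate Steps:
Function('Q')(o, C) = Rational(1202, 9) (Function('Q')(o, C) = Mul(Rational(1, 9), 1202) = Rational(1202, 9))
Mul(-1, Mul(Add(2124202, 3340630), Pow(Add(3915962, Mul(Add(Function('Q')(1098, -438), 1807365), Pow(Add(T, -1017186), -1))), -1))) = Mul(-1, Mul(Add(2124202, 3340630), Pow(Add(3915962, Mul(Add(Rational(1202, 9), 1807365), Pow(Add(-902096, -1017186), -1))), -1))) = Mul(-1, Mul(5464832, Pow(Add(3915962, Mul(Rational(16267487, 9), Pow(-1919282, -1))), -1))) = Mul(-1, Mul(5464832, Pow(Add(3915962, Mul(Rational(16267487, 9), Rational(-1, 1919282))), -1))) = Mul(-1, Mul(5464832, Pow(Add(3915962, Rational(-16267487, 17273538)), -1))) = Mul(-1, Mul(5464832, Pow(Rational(67642502146069, 17273538), -1))) = Mul(-1, Mul(5464832, Rational(17273538, 67642502146069))) = Mul(-1, Rational(94396983215616, 67642502146069)) = Rational(-94396983215616, 67642502146069)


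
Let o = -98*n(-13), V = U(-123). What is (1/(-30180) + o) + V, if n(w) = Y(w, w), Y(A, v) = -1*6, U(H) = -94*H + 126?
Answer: 370489679/30180 ≈ 12276.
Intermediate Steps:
U(H) = 126 - 94*H
Y(A, v) = -6
n(w) = -6
V = 11688 (V = 126 - 94*(-123) = 126 + 11562 = 11688)
o = 588 (o = -98*(-6) = 588)
(1/(-30180) + o) + V = (1/(-30180) + 588) + 11688 = (-1/30180 + 588) + 11688 = 17745839/30180 + 11688 = 370489679/30180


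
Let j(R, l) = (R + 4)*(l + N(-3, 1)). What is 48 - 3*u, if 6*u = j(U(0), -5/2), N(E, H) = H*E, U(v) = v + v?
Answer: 59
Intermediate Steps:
U(v) = 2*v
N(E, H) = E*H
j(R, l) = (-3 + l)*(4 + R) (j(R, l) = (R + 4)*(l - 3*1) = (4 + R)*(l - 3) = (4 + R)*(-3 + l) = (-3 + l)*(4 + R))
u = -11/3 (u = (-12 - 6*0 + 4*(-5/2) + (2*0)*(-5/2))/6 = (-12 - 3*0 + 4*(-5*1/2) + 0*(-5*1/2))/6 = (-12 + 0 + 4*(-5/2) + 0*(-5/2))/6 = (-12 + 0 - 10 + 0)/6 = (1/6)*(-22) = -11/3 ≈ -3.6667)
48 - 3*u = 48 - 3*(-11/3) = 48 + 11 = 59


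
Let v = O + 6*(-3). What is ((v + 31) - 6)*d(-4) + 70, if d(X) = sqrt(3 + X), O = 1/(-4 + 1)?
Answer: 70 + 20*I/3 ≈ 70.0 + 6.6667*I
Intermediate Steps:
O = -1/3 (O = 1/(-3) = -1/3 ≈ -0.33333)
v = -55/3 (v = -1/3 + 6*(-3) = -1/3 - 18 = -55/3 ≈ -18.333)
((v + 31) - 6)*d(-4) + 70 = ((-55/3 + 31) - 6)*sqrt(3 - 4) + 70 = (38/3 - 6)*sqrt(-1) + 70 = 20*I/3 + 70 = 70 + 20*I/3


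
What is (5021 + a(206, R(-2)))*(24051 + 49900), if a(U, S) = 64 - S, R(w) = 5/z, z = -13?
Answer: 4888900610/13 ≈ 3.7607e+8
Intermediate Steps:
R(w) = -5/13 (R(w) = 5/(-13) = 5*(-1/13) = -5/13)
(5021 + a(206, R(-2)))*(24051 + 49900) = (5021 + (64 - 1*(-5/13)))*(24051 + 49900) = (5021 + (64 + 5/13))*73951 = (5021 + 837/13)*73951 = (66110/13)*73951 = 4888900610/13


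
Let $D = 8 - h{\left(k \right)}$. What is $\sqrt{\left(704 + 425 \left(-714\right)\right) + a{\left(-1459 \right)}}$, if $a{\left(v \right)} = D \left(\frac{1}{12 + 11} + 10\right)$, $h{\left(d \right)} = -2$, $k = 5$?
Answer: $\frac{4 i \sqrt{10006219}}{23} \approx 550.13 i$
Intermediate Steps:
$D = 10$ ($D = 8 - -2 = 8 + 2 = 10$)
$a{\left(v \right)} = \frac{2310}{23}$ ($a{\left(v \right)} = 10 \left(\frac{1}{12 + 11} + 10\right) = 10 \left(\frac{1}{23} + 10\right) = 10 \cdot \frac{231}{23} = \frac{2310}{23}$)
$\sqrt{\left(704 + 425 \left(-714\right)\right) + a{\left(-1459 \right)}} = \sqrt{\left(704 + 425 \left(-714\right)\right) + \frac{2310}{23}} = \sqrt{\left(704 - 303450\right) + \frac{2310}{23}} = \sqrt{-302746 + \frac{2310}{23}} = \sqrt{- \frac{6960848}{23}} = \frac{4 i \sqrt{10006219}}{23}$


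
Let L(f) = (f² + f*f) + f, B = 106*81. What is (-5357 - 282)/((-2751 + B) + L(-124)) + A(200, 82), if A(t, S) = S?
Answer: 2984327/36463 ≈ 81.845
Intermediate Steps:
B = 8586
L(f) = f + 2*f² (L(f) = (f² + f²) + f = 2*f² + f = f + 2*f²)
(-5357 - 282)/((-2751 + B) + L(-124)) + A(200, 82) = (-5357 - 282)/((-2751 + 8586) - 124*(1 + 2*(-124))) + 82 = -5639/(5835 - 124*(1 - 248)) + 82 = -5639/(5835 - 124*(-247)) + 82 = -5639/(5835 + 30628) + 82 = -5639/36463 + 82 = 2984327/36463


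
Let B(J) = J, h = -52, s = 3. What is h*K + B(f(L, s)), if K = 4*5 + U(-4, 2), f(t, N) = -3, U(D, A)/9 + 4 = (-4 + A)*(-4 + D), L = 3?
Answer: -6659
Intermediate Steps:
U(D, A) = -36 + 9*(-4 + A)*(-4 + D) (U(D, A) = -36 + 9*((-4 + A)*(-4 + D)) = -36 + 9*(-4 + A)*(-4 + D))
K = 128 (K = 4*5 + (108 - 36*2 - 36*(-4) + 9*2*(-4)) = 20 + (108 - 72 + 144 - 72) = 20 + 108 = 128)
h*K + B(f(L, s)) = -52*128 - 3 = -6656 - 3 = -6659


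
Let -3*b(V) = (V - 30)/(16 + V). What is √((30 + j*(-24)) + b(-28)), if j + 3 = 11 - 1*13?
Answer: √5342/6 ≈ 12.182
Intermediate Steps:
b(V) = -(-30 + V)/(3*(16 + V)) (b(V) = -(V - 30)/(3*(16 + V)) = -(-30 + V)/(3*(16 + V)))
j = -5 (j = -3 + (11 - 1*13) = -3 + (11 - 13) = -3 - 2 = -5)
√((30 + j*(-24)) + b(-28)) = √((30 - 5*(-24)) + (30 - 1*(-28))/(3*(16 - 28))) = √((30 + 120) + (⅓)*(30 + 28)/(-12)) = √(150 + (⅓)*(-1/12)*58) = √(150 - 29/18) = √(2671/18) = √5342/6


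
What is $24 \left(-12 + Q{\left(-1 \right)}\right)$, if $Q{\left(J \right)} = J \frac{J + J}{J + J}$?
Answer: $-312$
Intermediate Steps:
$Q{\left(J \right)} = J$ ($Q{\left(J \right)} = J \frac{2 J}{2 J} = J 2 J \frac{1}{2 J} = J 1 = J$)
$24 \left(-12 + Q{\left(-1 \right)}\right) = 24 \left(-12 - 1\right) = 24 \left(-13\right) = -312$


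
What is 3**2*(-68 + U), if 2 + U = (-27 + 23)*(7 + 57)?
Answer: -2934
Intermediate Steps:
U = -258 (U = -2 + (-27 + 23)*(7 + 57) = -2 - 4*64 = -2 - 256 = -258)
3**2*(-68 + U) = 3**2*(-68 - 258) = 9*(-326) = -2934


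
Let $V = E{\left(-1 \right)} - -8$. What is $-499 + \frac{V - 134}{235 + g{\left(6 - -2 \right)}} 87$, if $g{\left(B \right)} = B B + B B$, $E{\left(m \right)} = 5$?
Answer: $-528$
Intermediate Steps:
$g{\left(B \right)} = 2 B^{2}$ ($g{\left(B \right)} = B^{2} + B^{2} = 2 B^{2}$)
$V = 13$ ($V = 5 - -8 = 5 + 8 = 13$)
$-499 + \frac{V - 134}{235 + g{\left(6 - -2 \right)}} 87 = -499 + \frac{13 - 134}{235 + 2 \left(6 - -2\right)^{2}} \cdot 87 = -499 + - \frac{121}{235 + 2 \left(6 + 2\right)^{2}} \cdot 87 = -499 + - \frac{121}{235 + 2 \cdot 8^{2}} \cdot 87 = -499 + - \frac{121}{235 + 2 \cdot 64} \cdot 87 = -499 + - \frac{121}{235 + 128} \cdot 87 = -499 + - \frac{121}{363} \cdot 87 = -499 + \left(-121\right) \frac{1}{363} \cdot 87 = -499 - 29 = -528$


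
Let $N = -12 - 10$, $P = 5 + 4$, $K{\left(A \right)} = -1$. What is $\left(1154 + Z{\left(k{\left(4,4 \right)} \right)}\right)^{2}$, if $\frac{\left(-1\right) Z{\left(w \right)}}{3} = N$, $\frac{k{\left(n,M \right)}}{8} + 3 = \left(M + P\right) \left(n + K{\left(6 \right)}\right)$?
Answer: $1488400$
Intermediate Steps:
$P = 9$
$k{\left(n,M \right)} = -24 + 8 \left(-1 + n\right) \left(9 + M\right)$ ($k{\left(n,M \right)} = -24 + 8 \left(M + 9\right) \left(n - 1\right) = -24 + 8 \left(9 + M\right) \left(-1 + n\right) = -24 + 8 \left(-1 + n\right) \left(9 + M\right)$)
$N = -22$
$Z{\left(w \right)} = 66$ ($Z{\left(w \right)} = \left(-3\right) \left(-22\right) = 66$)
$\left(1154 + Z{\left(k{\left(4,4 \right)} \right)}\right)^{2} = \left(1154 + 66\right)^{2} = 1220^{2} = 1488400$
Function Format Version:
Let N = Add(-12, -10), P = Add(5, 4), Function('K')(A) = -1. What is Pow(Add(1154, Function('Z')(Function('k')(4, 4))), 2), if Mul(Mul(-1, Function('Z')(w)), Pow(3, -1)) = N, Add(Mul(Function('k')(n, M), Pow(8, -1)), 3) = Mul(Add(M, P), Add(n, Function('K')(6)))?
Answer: 1488400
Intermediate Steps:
P = 9
Function('k')(n, M) = Add(-24, Mul(8, Add(-1, n), Add(9, M))) (Function('k')(n, M) = Add(-24, Mul(8, Mul(Add(M, 9), Add(n, -1)))) = Add(-24, Mul(8, Mul(Add(9, M), Add(-1, n)))) = Add(-24, Mul(8, Mul(Add(-1, n), Add(9, M)))) = Add(-24, Mul(8, Add(-1, n), Add(9, M))))
N = -22
Function('Z')(w) = 66 (Function('Z')(w) = Mul(-3, -22) = 66)
Pow(Add(1154, Function('Z')(Function('k')(4, 4))), 2) = Pow(Add(1154, 66), 2) = Pow(1220, 2) = 1488400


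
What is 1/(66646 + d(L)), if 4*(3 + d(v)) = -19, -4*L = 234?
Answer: 4/266553 ≈ 1.5006e-5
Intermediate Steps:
L = -117/2 (L = -1/4*234 = -117/2 ≈ -58.500)
d(v) = -31/4 (d(v) = -3 + (1/4)*(-19) = -3 - 19/4 = -31/4)
1/(66646 + d(L)) = 1/(66646 - 31/4) = 1/(266553/4) = 4/266553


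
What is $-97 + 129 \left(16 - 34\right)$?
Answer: $-2419$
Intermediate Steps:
$-97 + 129 \left(16 - 34\right) = -97 + 129 \left(-18\right) = -97 - 2322 = -2419$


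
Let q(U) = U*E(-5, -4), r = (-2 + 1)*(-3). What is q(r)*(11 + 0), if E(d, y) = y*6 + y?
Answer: -924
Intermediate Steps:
E(d, y) = 7*y (E(d, y) = 6*y + y = 7*y)
r = 3 (r = -1*(-3) = 3)
q(U) = -28*U (q(U) = U*(7*(-4)) = U*(-28) = -28*U)
q(r)*(11 + 0) = (-28*3)*(11 + 0) = -84*11 = -924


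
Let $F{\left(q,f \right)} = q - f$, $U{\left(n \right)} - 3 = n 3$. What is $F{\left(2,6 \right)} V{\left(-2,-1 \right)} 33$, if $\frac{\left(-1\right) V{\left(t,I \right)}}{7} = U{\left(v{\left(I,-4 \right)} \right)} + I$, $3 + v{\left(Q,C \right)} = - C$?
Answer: $4620$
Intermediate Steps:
$v{\left(Q,C \right)} = -3 - C$
$U{\left(n \right)} = 3 + 3 n$ ($U{\left(n \right)} = 3 + n 3 = 3 + 3 n$)
$V{\left(t,I \right)} = -42 - 7 I$ ($V{\left(t,I \right)} = - 7 \left(\left(3 + 3 \left(-3 - -4\right)\right) + I\right) = - 7 \left(\left(3 + 3 \left(-3 + 4\right)\right) + I\right) = - 7 \left(\left(3 + 3 \cdot 1\right) + I\right) = - 7 \left(\left(3 + 3\right) + I\right) = - 7 \left(6 + I\right) = -42 - 7 I$)
$F{\left(2,6 \right)} V{\left(-2,-1 \right)} 33 = \left(2 - 6\right) \left(-42 - -7\right) 33 = \left(2 - 6\right) \left(-42 + 7\right) 33 = \left(-4\right) \left(-35\right) 33 = 140 \cdot 33 = 4620$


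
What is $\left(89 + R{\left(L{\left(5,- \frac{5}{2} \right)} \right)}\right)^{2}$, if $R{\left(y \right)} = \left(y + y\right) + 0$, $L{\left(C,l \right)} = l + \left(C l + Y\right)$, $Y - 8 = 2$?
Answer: $6241$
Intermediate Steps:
$Y = 10$ ($Y = 8 + 2 = 10$)
$L{\left(C,l \right)} = 10 + l + C l$ ($L{\left(C,l \right)} = l + \left(C l + 10\right) = l + \left(10 + C l\right) = 10 + l + C l$)
$R{\left(y \right)} = 2 y$ ($R{\left(y \right)} = 2 y + 0 = 2 y$)
$\left(89 + R{\left(L{\left(5,- \frac{5}{2} \right)} \right)}\right)^{2} = \left(89 + 2 \left(10 - \frac{5}{2} + 5 \left(- \frac{5}{2}\right)\right)\right)^{2} = \left(89 + 2 \left(10 - \frac{5}{2} - \frac{25}{2}\right)\right)^{2} = \left(89 + 2 \left(-5\right)\right)^{2} = \left(89 - 10\right)^{2} = 79^{2} = 6241$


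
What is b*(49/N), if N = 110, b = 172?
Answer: 4214/55 ≈ 76.618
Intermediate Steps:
b*(49/N) = 172*(49/110) = 4214/55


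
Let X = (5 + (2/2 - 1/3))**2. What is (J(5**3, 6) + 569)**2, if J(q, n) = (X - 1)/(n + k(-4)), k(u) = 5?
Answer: 3204805321/9801 ≈ 3.2699e+5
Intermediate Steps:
X = 289/9 (X = (5 + (2*(1/2) - 1*1/3))**2 = (5 + (1 - 1/3))**2 = (5 + 2/3)**2 = (17/3)**2 = 289/9 ≈ 32.111)
J(q, n) = 280/(9*(5 + n)) (J(q, n) = (289/9 - 1)/(n + 5) = 280/(9*(5 + n)))
(J(5**3, 6) + 569)**2 = (280/(9*(5 + 6)) + 569)**2 = ((280/9)/11 + 569)**2 = ((280/9)*(1/11) + 569)**2 = (280/99 + 569)**2 = (56611/99)**2 = 3204805321/9801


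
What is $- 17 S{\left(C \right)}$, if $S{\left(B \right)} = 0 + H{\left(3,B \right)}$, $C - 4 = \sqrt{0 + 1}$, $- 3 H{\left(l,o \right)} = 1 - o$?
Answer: $- \frac{68}{3} \approx -22.667$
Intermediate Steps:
$H{\left(l,o \right)} = - \frac{1}{3} + \frac{o}{3}$ ($H{\left(l,o \right)} = - \frac{1 - o}{3} = - \frac{1}{3} + \frac{o}{3}$)
$C = 5$ ($C = 4 + \sqrt{0 + 1} = 4 + \sqrt{1} = 4 + 1 = 5$)
$S{\left(B \right)} = - \frac{1}{3} + \frac{B}{3}$ ($S{\left(B \right)} = 0 + \left(- \frac{1}{3} + \frac{B}{3}\right) = - \frac{1}{3} + \frac{B}{3}$)
$- 17 S{\left(C \right)} = - 17 \left(- \frac{1}{3} + \frac{1}{3} \cdot 5\right) = - 17 \left(- \frac{1}{3} + \frac{5}{3}\right) = \left(-17\right) \frac{4}{3} = - \frac{68}{3}$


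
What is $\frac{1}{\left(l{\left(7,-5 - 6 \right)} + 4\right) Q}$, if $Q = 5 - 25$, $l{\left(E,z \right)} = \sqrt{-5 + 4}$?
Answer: $- \frac{1}{85} + \frac{i}{340} \approx -0.011765 + 0.0029412 i$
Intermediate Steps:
$l{\left(E,z \right)} = i$ ($l{\left(E,z \right)} = \sqrt{-1} = i$)
$Q = -20$
$\frac{1}{\left(l{\left(7,-5 - 6 \right)} + 4\right) Q} = \frac{1}{\left(i + 4\right) \left(-20\right)} = \frac{1}{\left(4 + i\right) \left(-20\right)} = \frac{1}{-80 - 20 i} = \frac{-80 + 20 i}{6800}$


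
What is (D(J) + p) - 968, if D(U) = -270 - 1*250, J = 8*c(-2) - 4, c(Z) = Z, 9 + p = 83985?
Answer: 82488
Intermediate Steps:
p = 83976 (p = -9 + 83985 = 83976)
J = -20 (J = 8*(-2) - 4 = -16 - 4 = -20)
D(U) = -520 (D(U) = -270 - 250 = -520)
(D(J) + p) - 968 = (-520 + 83976) - 968 = 83456 - 968 = 82488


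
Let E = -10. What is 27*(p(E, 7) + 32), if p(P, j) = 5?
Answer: 999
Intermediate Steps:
27*(p(E, 7) + 32) = 27*(5 + 32) = 27*37 = 999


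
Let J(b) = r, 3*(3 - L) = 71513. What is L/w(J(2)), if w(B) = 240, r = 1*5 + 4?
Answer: -4469/45 ≈ -99.311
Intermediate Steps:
r = 9 (r = 5 + 4 = 9)
L = -71504/3 (L = 3 - ⅓*71513 = 3 - 71513/3 = -71504/3 ≈ -23835.)
J(b) = 9
L/w(J(2)) = -71504/3/240 = -71504/3*1/240 = -4469/45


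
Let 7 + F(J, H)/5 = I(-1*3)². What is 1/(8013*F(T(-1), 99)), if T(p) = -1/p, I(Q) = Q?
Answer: 1/80130 ≈ 1.2480e-5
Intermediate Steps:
F(J, H) = 10 (F(J, H) = -35 + 5*(-1*3)² = -35 + 5*(-3)² = -35 + 5*9 = -35 + 45 = 10)
1/(8013*F(T(-1), 99)) = 1/(8013*10) = (1/8013)*(⅒) = 1/80130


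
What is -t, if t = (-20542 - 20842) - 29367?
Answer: 70751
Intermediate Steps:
t = -70751 (t = -41384 - 29367 = -70751)
-t = -1*(-70751) = 70751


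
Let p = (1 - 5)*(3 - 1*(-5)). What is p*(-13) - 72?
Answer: 344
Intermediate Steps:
p = -32 (p = -4*(3 + 5) = -4*8 = -32)
p*(-13) - 72 = -32*(-13) - 72 = 416 - 72 = 344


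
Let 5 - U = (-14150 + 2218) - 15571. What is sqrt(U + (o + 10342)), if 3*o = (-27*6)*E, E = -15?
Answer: 2*sqrt(9665) ≈ 196.62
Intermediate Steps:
o = 810 (o = (-27*6*(-15))/3 = (-162*(-15))/3 = (1/3)*2430 = 810)
U = 27508 (U = 5 - ((-14150 + 2218) - 15571) = 5 - (-11932 - 15571) = 5 - 1*(-27503) = 5 + 27503 = 27508)
sqrt(U + (o + 10342)) = sqrt(27508 + (810 + 10342)) = sqrt(27508 + 11152) = sqrt(38660) = 2*sqrt(9665)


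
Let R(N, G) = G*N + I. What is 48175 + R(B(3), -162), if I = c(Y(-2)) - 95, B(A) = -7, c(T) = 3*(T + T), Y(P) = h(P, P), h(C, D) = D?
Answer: 49202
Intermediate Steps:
Y(P) = P
c(T) = 6*T (c(T) = 3*(2*T) = 6*T)
I = -107 (I = 6*(-2) - 95 = -12 - 95 = -107)
R(N, G) = -107 + G*N (R(N, G) = G*N - 107 = -107 + G*N)
48175 + R(B(3), -162) = 48175 + (-107 - 162*(-7)) = 48175 + (-107 + 1134) = 48175 + 1027 = 49202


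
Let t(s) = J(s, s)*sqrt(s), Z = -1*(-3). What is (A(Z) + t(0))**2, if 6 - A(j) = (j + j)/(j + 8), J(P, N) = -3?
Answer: 3600/121 ≈ 29.752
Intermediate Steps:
Z = 3
A(j) = 6 - 2*j/(8 + j) (A(j) = 6 - (j + j)/(j + 8) = 6 - 2*j/(8 + j))
t(s) = -3*sqrt(s)
(A(Z) + t(0))**2 = (4*(12 + 3)/(8 + 3) - 3*sqrt(0))**2 = (4*15/11 - 3*0)**2 = (4*(1/11)*15 + 0)**2 = (60/11 + 0)**2 = (60/11)**2 = 3600/121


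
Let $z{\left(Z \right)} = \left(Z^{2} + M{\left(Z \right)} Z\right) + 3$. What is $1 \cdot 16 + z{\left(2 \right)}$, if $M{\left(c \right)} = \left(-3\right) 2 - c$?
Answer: $7$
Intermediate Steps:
$M{\left(c \right)} = -6 - c$
$z{\left(Z \right)} = 3 + Z^{2} + Z \left(-6 - Z\right)$ ($z{\left(Z \right)} = \left(Z^{2} + \left(-6 - Z\right) Z\right) + 3 = \left(Z^{2} + Z \left(-6 - Z\right)\right) + 3 = 3 + Z^{2} + Z \left(-6 - Z\right)$)
$1 \cdot 16 + z{\left(2 \right)} = 1 \cdot 16 + \left(3 - 12\right) = 16 + \left(3 - 12\right) = 16 - 9 = 7$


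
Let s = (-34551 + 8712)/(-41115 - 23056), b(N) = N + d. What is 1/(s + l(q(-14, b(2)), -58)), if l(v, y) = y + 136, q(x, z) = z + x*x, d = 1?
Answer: 64171/5031177 ≈ 0.012755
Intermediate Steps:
b(N) = 1 + N (b(N) = N + 1 = 1 + N)
q(x, z) = z + x²
s = 25839/64171 (s = -25839/(-64171) = -25839*(-1/64171) = 25839/64171 ≈ 0.40266)
l(v, y) = 136 + y
1/(s + l(q(-14, b(2)), -58)) = 1/(25839/64171 + (136 - 58)) = 1/(25839/64171 + 78) = 1/(5031177/64171) = 64171/5031177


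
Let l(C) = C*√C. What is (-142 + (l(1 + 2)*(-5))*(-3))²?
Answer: 26239 - 12780*√3 ≈ 4103.4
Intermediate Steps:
l(C) = C^(3/2)
(-142 + (l(1 + 2)*(-5))*(-3))² = (-142 + ((1 + 2)^(3/2)*(-5))*(-3))² = (-142 + (3^(3/2)*(-5))*(-3))² = (-142 + ((3*√3)*(-5))*(-3))² = (-142 - 15*√3*(-3))² = (-142 + 45*√3)²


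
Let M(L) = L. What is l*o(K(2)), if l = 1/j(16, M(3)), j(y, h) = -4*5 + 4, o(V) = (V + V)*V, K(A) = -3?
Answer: -9/8 ≈ -1.1250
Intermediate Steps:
o(V) = 2*V² (o(V) = (2*V)*V = 2*V²)
j(y, h) = -16 (j(y, h) = -20 + 4 = -16)
l = -1/16 (l = 1/(-16) = -1/16 ≈ -0.062500)
l*o(K(2)) = -(-3)²/8 = -9/8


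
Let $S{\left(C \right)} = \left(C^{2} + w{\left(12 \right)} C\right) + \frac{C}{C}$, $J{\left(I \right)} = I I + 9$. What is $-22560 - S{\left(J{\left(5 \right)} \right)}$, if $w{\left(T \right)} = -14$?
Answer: $-23241$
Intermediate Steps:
$J{\left(I \right)} = 9 + I^{2}$ ($J{\left(I \right)} = I^{2} + 9 = 9 + I^{2}$)
$S{\left(C \right)} = 1 + C^{2} - 14 C$ ($S{\left(C \right)} = \left(C^{2} - 14 C\right) + \frac{C}{C} = \left(C^{2} - 14 C\right) + 1 = 1 + C^{2} - 14 C$)
$-22560 - S{\left(J{\left(5 \right)} \right)} = -22560 - \left(1 + \left(9 + 5^{2}\right)^{2} - 14 \left(9 + 5^{2}\right)\right) = -22560 - \left(1 + \left(9 + 25\right)^{2} - 14 \left(9 + 25\right)\right) = -22560 - \left(1 + 34^{2} - 476\right) = -22560 - \left(1 + 1156 - 476\right) = -22560 - 681 = -23241$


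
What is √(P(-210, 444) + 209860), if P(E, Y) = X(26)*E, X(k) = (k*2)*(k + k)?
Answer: 2*I*√89495 ≈ 598.31*I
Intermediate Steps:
X(k) = 4*k² (X(k) = (2*k)*(2*k) = 4*k²)
P(E, Y) = 2704*E (P(E, Y) = (4*26²)*E = (4*676)*E = 2704*E)
√(P(-210, 444) + 209860) = √(2704*(-210) + 209860) = √(-567840 + 209860) = √(-357980) = 2*I*√89495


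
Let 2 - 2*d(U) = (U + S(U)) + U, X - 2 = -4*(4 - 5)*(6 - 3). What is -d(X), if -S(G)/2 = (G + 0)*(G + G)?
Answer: -379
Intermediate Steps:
S(G) = -4*G² (S(G) = -2*(G + 0)*(G + G) = -2*G*2*G = -4*G²)
X = 14 (X = 2 - 4*(4 - 5)*(6 - 3) = 2 - (-4)*3 = 2 - 4*(-3) = 2 + 12 = 14)
d(U) = 1 - U + 2*U² (d(U) = 1 - ((U - 4*U²) + U)/2 = 1 - (-4*U² + 2*U)/2 = 1 + (-U + 2*U²) = 1 - U + 2*U²)
-d(X) = -(1 - 1*14 + 2*14²) = -(1 - 14 + 2*196) = -(1 - 14 + 392) = -1*379 = -379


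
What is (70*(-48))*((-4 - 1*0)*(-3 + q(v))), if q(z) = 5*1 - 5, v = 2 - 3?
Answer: -40320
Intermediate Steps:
v = -1
q(z) = 0 (q(z) = 5 - 5 = 0)
(70*(-48))*((-4 - 1*0)*(-3 + q(v))) = (70*(-48))*((-4 - 1*0)*(-3 + 0)) = -3360*(-4 + 0)*(-3) = -(-13440)*(-3) = -3360*12 = -40320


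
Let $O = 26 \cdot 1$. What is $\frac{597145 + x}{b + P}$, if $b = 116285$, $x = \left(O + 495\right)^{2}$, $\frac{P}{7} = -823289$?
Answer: $- \frac{434293}{2823369} \approx -0.15382$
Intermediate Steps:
$P = -5763023$ ($P = 7 \left(-823289\right) = -5763023$)
$O = 26$
$x = 271441$ ($x = \left(26 + 495\right)^{2} = 521^{2} = 271441$)
$\frac{597145 + x}{b + P} = \frac{597145 + 271441}{116285 - 5763023} = \frac{868586}{-5646738} = 868586 \left(- \frac{1}{5646738}\right) = - \frac{434293}{2823369}$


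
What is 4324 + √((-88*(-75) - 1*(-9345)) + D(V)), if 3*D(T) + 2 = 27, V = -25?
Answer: 4324 + 2*√35895/3 ≈ 4450.3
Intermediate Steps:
D(T) = 25/3 (D(T) = -⅔ + (⅓)*27 = -⅔ + 9 = 25/3)
4324 + √((-88*(-75) - 1*(-9345)) + D(V)) = 4324 + √((-88*(-75) - 1*(-9345)) + 25/3) = 4324 + √((6600 + 9345) + 25/3) = 4324 + √(15945 + 25/3) = 4324 + √(47860/3) = 4324 + 2*√35895/3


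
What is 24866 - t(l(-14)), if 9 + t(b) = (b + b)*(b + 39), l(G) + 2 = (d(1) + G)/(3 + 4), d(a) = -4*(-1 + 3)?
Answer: 1235939/49 ≈ 25223.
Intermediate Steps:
d(a) = -8 (d(a) = -4*2 = -8)
l(G) = -22/7 + G/7 (l(G) = -2 + (-8 + G)/(3 + 4) = -2 + (-8 + G)/7 = -2 + (-8 + G)*(⅐) = -2 + (-8/7 + G/7) = -22/7 + G/7)
t(b) = -9 + 2*b*(39 + b) (t(b) = -9 + (b + b)*(b + 39) = -9 + (2*b)*(39 + b) = -9 + 2*b*(39 + b))
24866 - t(l(-14)) = 24866 - (-9 + 2*(-22/7 + (⅐)*(-14))² + 78*(-22/7 + (⅐)*(-14))) = 24866 - (-9 + 2*(-22/7 - 2)² + 78*(-22/7 - 2)) = 24866 - (-9 + 2*(-36/7)² + 78*(-36/7)) = 24866 - (-9 + 2*(1296/49) - 2808/7) = 24866 - (-9 + 2592/49 - 2808/7) = 24866 - 1*(-17505/49) = 24866 + 17505/49 = 1235939/49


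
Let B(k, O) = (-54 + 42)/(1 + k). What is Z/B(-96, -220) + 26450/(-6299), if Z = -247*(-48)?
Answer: 591197690/6299 ≈ 93856.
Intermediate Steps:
Z = 11856
B(k, O) = -12/(1 + k)
Z/B(-96, -220) + 26450/(-6299) = 11856/((-12/(1 - 96))) + 26450/(-6299) = 11856/((-12/(-95))) + 26450*(-1/6299) = 11856/((-12*(-1/95))) - 26450/6299 = 11856/(12/95) - 26450/6299 = 11856*(95/12) - 26450/6299 = 93860 - 26450/6299 = 591197690/6299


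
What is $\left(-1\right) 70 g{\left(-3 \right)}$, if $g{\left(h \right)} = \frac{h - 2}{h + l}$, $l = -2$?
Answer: $-70$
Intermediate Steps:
$g{\left(h \right)} = 1$ ($g{\left(h \right)} = \frac{h - 2}{h - 2} = \frac{-2 + h}{-2 + h} = 1$)
$\left(-1\right) 70 g{\left(-3 \right)} = \left(-1\right) 70 \cdot 1 = \left(-70\right) 1 = -70$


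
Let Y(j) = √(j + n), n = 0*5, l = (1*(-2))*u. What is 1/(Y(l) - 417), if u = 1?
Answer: -417/173891 - I*√2/173891 ≈ -0.0023981 - 8.1328e-6*I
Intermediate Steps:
l = -2 (l = (1*(-2))*1 = -2*1 = -2)
n = 0
Y(j) = √j (Y(j) = √(j + 0) = √j)
1/(Y(l) - 417) = 1/(√(-2) - 417) = 1/(I*√2 - 417) = 1/(-417 + I*√2)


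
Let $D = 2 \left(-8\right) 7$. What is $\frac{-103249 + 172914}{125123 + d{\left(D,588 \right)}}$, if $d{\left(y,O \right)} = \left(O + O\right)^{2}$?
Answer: $\frac{69665}{1508099} \approx 0.046194$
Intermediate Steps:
$D = -112$ ($D = \left(-16\right) 7 = -112$)
$d{\left(y,O \right)} = 4 O^{2}$ ($d{\left(y,O \right)} = \left(2 O\right)^{2} = 4 O^{2}$)
$\frac{-103249 + 172914}{125123 + d{\left(D,588 \right)}} = \frac{-103249 + 172914}{125123 + 4 \cdot 588^{2}} = \frac{69665}{125123 + 4 \cdot 345744} = \frac{69665}{125123 + 1382976} = \frac{69665}{1508099}$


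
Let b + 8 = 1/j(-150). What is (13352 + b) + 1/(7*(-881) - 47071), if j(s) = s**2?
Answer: 2664029525123/199642500 ≈ 13344.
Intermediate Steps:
b = -179999/22500 (b = -8 + 1/((-150)**2) = -8 + 1/22500 = -179999/22500 ≈ -8.0000)
(13352 + b) + 1/(7*(-881) - 47071) = (13352 - 179999/22500) + 1/(7*(-881) - 47071) = 300240001/22500 + 1/(-6167 - 47071) = 300240001/22500 + 1/(-53238) = 300240001/22500 - 1/53238 = 2664029525123/199642500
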